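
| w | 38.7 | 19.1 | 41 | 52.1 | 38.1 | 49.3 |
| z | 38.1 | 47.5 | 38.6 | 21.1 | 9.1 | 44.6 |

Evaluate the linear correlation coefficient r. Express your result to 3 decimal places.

-0.339

n = 6, Σw = 238.3, Σz = 199, Σw² = 10140.01, Σz² = 7715, Σwz = 7609.12
nΣwz − ΣwΣz = 45654.72 − 47421.7 = -1766.98
nΣw² − (Σw)² = 60840.06 − 56786.89 = 4053.17; nΣz² − (Σz)² = 46290 − 39601 = 6689
r = -1766.98 / √(4053.17 × 6689) = -1766.98 / 5206.8853 ≈ -0.339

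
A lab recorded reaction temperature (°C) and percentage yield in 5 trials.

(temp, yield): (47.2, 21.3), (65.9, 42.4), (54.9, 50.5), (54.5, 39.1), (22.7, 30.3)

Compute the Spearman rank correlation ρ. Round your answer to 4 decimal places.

0.8000

Rank temp: 2, 5, 4, 3, 1
Rank yield: 1, 4, 5, 3, 2
d = rank(temp) − rank(yield): 1, 1, -1, 0, -1; Σd² = 4
ρ = 1 − 6Σd² / [n(n²−1)] = 1 − 6×4 / (5×24) = 1 − 24/120 ≈ 0.8000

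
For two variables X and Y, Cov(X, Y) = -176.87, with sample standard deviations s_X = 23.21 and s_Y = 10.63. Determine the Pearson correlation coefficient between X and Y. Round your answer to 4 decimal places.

r = Cov(X,Y) / (s_X · s_Y) = -176.87 / (23.21 × 10.63)
  = -176.87 / 246.7223 ≈ -0.7169

-0.7169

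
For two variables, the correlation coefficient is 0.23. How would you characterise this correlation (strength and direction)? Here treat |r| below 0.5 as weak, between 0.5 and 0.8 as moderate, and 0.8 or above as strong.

weak positive

r = 0.23 > 0 so the relationship is positive.
|r| = 0.23, which falls in the weak range.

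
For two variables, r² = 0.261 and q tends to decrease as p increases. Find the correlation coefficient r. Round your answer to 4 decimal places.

-0.5109

|r| = √0.261 = 0.5109
The association is negative, so r = −0.5109.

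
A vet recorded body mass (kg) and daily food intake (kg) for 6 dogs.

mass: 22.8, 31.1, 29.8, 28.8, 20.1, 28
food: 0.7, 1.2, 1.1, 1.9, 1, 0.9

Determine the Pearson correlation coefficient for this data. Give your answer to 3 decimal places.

n = 6, Σx = 160.6, Σy = 6.8, Σx² = 4392.54, Σy² = 8.56, Σxy = 186.08
nΣxy − ΣxΣy = 1116.48 − 1092.08 = 24.4
nΣx² − (Σx)² = 26355.24 − 25792.36 = 562.88; nΣy² − (Σy)² = 51.36 − 46.24 = 5.12
r = 24.4 / √(562.88 × 5.12) = 24.4 / 53.6838 ≈ 0.455

0.455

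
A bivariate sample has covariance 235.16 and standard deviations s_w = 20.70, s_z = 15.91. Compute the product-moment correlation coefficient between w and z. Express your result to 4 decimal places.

0.7140

r = Cov(w,z) / (s_w · s_z) = 235.16 / (20.70 × 15.91)
  = 235.16 / 329.3370 ≈ 0.7140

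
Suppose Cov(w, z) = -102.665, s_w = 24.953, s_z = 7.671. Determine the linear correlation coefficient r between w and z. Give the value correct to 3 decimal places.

r = Cov(w,z) / (s_w · s_z) = -102.665 / (24.953 × 7.671)
  = -102.665 / 191.4145 ≈ -0.536

-0.536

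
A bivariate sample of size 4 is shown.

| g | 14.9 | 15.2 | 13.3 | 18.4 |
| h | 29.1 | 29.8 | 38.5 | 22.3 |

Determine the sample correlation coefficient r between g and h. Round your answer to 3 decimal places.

-0.950

n = 4, Σg = 61.8, Σh = 119.7, Σg² = 968.5, Σh² = 3714.39, Σgh = 1808.92
nΣgh − ΣgΣh = 7235.68 − 7397.46 = -161.78
nΣg² − (Σg)² = 3874 − 3819.24 = 54.76; nΣh² − (Σh)² = 14857.56 − 14328.09 = 529.47
r = -161.78 / √(54.76 × 529.47) = -161.78 / 170.2756 ≈ -0.950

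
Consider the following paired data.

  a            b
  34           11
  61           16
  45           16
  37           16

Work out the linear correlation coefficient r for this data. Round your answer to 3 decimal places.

0.565

n = 4, Σa = 177, Σb = 59, Σa² = 8271, Σb² = 889, Σab = 2662
nΣab − ΣaΣb = 10648 − 10443 = 205
nΣa² − (Σa)² = 33084 − 31329 = 1755; nΣb² − (Σb)² = 3556 − 3481 = 75
r = 205 / √(1755 × 75) = 205 / 362.8016 ≈ 0.565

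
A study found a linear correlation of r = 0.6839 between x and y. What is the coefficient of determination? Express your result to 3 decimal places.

0.468

r² = (0.6839)² = 0.468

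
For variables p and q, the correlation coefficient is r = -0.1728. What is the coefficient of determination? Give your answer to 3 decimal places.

r² = (-0.1728)² = 0.030

0.030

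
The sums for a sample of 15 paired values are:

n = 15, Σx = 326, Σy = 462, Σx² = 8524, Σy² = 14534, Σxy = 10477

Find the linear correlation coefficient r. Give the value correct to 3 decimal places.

0.659

r = (nΣxy − ΣxΣy) / √[(nΣx² − (Σx)²)(nΣy² − (Σy)²)]
Numerator: 15×10477 − 326×462 = 6543
Denominator: √[(127860 − 106276)(218010 − 213444)] = √[21584 × 4566] = 9927.3634
r = 6543 / 9927.3634 ≈ 0.659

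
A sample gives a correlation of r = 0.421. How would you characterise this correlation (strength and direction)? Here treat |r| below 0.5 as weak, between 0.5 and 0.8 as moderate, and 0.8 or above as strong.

weak positive

r = 0.421 > 0 so the relationship is positive.
|r| = 0.421, which falls in the weak range.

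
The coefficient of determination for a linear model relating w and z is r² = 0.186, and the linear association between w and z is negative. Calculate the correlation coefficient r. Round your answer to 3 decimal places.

-0.431

|r| = √0.186 = 0.431
The association is negative, so r = −0.431.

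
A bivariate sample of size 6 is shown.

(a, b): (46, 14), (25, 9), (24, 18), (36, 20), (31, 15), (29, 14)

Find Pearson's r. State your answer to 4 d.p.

0.1739

n = 6, Σa = 191, Σb = 90, Σa² = 6415, Σb² = 1422, Σab = 2892
nΣab − ΣaΣb = 17352 − 17190 = 162
nΣa² − (Σa)² = 38490 − 36481 = 2009; nΣb² − (Σb)² = 8532 − 8100 = 432
r = 162 / √(2009 × 432) = 162 / 931.6051 ≈ 0.1739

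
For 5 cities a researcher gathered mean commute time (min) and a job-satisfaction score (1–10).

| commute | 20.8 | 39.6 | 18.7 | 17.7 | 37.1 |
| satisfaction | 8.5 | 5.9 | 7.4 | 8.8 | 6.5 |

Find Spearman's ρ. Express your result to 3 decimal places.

-0.900

Rank commute: 3, 5, 2, 1, 4
Rank satisfaction: 4, 1, 3, 5, 2
d = rank(commute) − rank(satisfaction): -1, 4, -1, -4, 2; Σd² = 38
ρ = 1 − 6Σd² / [n(n²−1)] = 1 − 6×38 / (5×24) = 1 − 228/120 ≈ -0.900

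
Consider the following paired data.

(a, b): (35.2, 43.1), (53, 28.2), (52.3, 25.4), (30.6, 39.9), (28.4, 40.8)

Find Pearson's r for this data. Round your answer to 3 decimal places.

n = 5, Σa = 199.5, Σb = 177.4, Σa² = 8526.25, Σb² = 6554.66, Σab = 6719.8
nΣab − ΣaΣb = 33599 − 35391.3 = -1792.3
nΣa² − (Σa)² = 42631.25 − 39800.25 = 2831; nΣb² − (Σb)² = 32773.3 − 31470.76 = 1302.54
r = -1792.3 / √(2831 × 1302.54) = -1792.3 / 1920.2840 ≈ -0.933

-0.933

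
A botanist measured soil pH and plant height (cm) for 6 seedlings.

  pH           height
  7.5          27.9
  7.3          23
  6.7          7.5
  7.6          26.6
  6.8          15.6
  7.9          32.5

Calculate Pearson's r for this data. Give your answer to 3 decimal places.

n = 6, Σx = 43.8, Σy = 133.1, Σx² = 320.84, Σy² = 3370.83, Σxy = 992.39
nΣxy − ΣxΣy = 5954.34 − 5829.78 = 124.56
nΣx² − (Σx)² = 1925.04 − 1918.44 = 6.6; nΣy² − (Σy)² = 20224.98 − 17715.61 = 2509.37
r = 124.56 / √(6.6 × 2509.37) = 124.56 / 128.6928 ≈ 0.968

0.968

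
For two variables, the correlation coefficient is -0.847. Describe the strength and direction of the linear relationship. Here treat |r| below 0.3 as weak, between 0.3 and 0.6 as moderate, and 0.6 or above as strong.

strong negative

r = -0.847 < 0 so the relationship is negative.
|r| = 0.847, which falls in the strong range.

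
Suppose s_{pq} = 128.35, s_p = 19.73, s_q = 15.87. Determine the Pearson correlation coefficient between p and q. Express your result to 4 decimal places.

r = Cov(p,q) / (s_p · s_q) = 128.35 / (19.73 × 15.87)
  = 128.35 / 313.1151 ≈ 0.4099

0.4099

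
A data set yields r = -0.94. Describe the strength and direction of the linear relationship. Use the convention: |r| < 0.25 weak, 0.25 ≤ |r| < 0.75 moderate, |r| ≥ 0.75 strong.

strong negative

r = -0.94 < 0 so the relationship is negative.
|r| = 0.94, which falls in the strong range.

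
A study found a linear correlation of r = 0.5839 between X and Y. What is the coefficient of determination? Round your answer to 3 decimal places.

0.341

r² = (0.5839)² = 0.341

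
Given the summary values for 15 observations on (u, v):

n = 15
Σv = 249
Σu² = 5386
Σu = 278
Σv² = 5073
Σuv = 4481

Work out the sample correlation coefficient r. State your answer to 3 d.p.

-0.286

r = (nΣuv − ΣuΣv) / √[(nΣu² − (Σu)²)(nΣv² − (Σv)²)]
Numerator: 15×4481 − 278×249 = -2007
Denominator: √[(80790 − 77284)(76095 − 62001)] = √[3506 × 14094] = 7029.4782
r = -2007 / 7029.4782 ≈ -0.286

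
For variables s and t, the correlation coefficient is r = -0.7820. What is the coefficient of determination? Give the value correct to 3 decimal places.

0.612

r² = (-0.7820)² = 0.612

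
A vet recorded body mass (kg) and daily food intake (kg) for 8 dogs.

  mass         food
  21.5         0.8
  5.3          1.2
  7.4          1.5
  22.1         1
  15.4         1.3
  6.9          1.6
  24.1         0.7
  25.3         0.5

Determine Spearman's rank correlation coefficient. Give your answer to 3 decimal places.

Rank mass: 5, 1, 3, 6, 4, 2, 7, 8
Rank food: 3, 5, 7, 4, 6, 8, 2, 1
d = rank(mass) − rank(food): 2, -4, -4, 2, -2, -6, 5, 7; Σd² = 154
ρ = 1 − 6Σd² / [n(n²−1)] = 1 − 6×154 / (8×63) = 1 − 924/504 ≈ -0.833

-0.833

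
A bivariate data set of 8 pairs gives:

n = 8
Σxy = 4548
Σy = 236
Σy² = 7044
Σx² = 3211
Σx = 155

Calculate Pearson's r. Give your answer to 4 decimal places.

r = (nΣxy − ΣxΣy) / √[(nΣx² − (Σx)²)(nΣy² − (Σy)²)]
Numerator: 8×4548 − 155×236 = -196
Denominator: √[(25688 − 24025)(56352 − 55696)] = √[1663 × 656] = 1044.4750
r = -196 / 1044.4750 ≈ -0.1877

-0.1877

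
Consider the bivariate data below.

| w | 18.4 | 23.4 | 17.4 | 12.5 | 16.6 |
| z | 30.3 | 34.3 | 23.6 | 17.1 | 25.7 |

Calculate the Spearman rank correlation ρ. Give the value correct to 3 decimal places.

0.900

Rank w: 4, 5, 3, 1, 2
Rank z: 4, 5, 2, 1, 3
d = rank(w) − rank(z): 0, 0, 1, 0, -1; Σd² = 2
ρ = 1 − 6Σd² / [n(n²−1)] = 1 − 6×2 / (5×24) = 1 − 12/120 ≈ 0.900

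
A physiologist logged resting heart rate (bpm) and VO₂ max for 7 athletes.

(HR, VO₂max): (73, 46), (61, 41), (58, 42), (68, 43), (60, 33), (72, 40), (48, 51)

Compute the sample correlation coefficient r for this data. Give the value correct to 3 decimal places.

-0.268

n = 7, Σx = 440, Σy = 296, Σx² = 28126, Σy² = 12700, Σxy = 18527
nΣxy − ΣxΣy = 129689 − 130240 = -551
nΣx² − (Σx)² = 196882 − 193600 = 3282; nΣy² − (Σy)² = 88900 − 87616 = 1284
r = -551 / √(3282 × 1284) = -551 / 2052.8244 ≈ -0.268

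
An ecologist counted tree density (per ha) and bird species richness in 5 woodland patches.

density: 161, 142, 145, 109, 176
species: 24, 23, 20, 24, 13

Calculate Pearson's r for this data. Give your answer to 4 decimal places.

n = 5, Σx = 733, Σy = 104, Σx² = 109967, Σy² = 2250, Σxy = 14934
nΣxy − ΣxΣy = 74670 − 76232 = -1562
nΣx² − (Σx)² = 549835 − 537289 = 12546; nΣy² − (Σy)² = 11250 − 10816 = 434
r = -1562 / √(12546 × 434) = -1562 / 2333.4447 ≈ -0.6694

-0.6694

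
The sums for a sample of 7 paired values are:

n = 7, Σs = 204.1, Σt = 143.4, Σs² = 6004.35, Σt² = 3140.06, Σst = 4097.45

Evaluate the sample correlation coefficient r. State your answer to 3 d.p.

-0.805

r = (nΣst − ΣsΣt) / √[(nΣs² − (Σs)²)(nΣt² − (Σt)²)]
Numerator: 7×4097.45 − 204.1×143.4 = -585.79
Denominator: √[(42030.45 − 41656.81)(21980.42 − 20563.56)] = √[373.64 × 1416.86] = 727.5957
r = -585.79 / 727.5957 ≈ -0.805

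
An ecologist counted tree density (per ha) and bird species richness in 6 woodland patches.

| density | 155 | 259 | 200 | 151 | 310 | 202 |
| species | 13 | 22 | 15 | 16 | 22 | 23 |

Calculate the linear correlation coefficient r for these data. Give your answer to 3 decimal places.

n = 6, Σx = 1277, Σy = 111, Σx² = 290811, Σy² = 2147, Σxy = 24595
nΣxy − ΣxΣy = 147570 − 141747 = 5823
nΣx² − (Σx)² = 1744866 − 1630729 = 114137; nΣy² − (Σy)² = 12882 − 12321 = 561
r = 5823 / √(114137 × 561) = 5823 / 8001.9283 ≈ 0.728

0.728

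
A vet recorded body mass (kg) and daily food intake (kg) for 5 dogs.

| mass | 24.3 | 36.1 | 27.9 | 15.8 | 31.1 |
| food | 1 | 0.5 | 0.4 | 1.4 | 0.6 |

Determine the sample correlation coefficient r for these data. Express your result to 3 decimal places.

n = 5, Σx = 135.2, Σy = 3.9, Σx² = 3888.96, Σy² = 3.73, Σxy = 94.29
nΣxy − ΣxΣy = 471.45 − 527.28 = -55.83
nΣx² − (Σx)² = 19444.8 − 18279.04 = 1165.76; nΣy² − (Σy)² = 18.65 − 15.21 = 3.44
r = -55.83 / √(1165.76 × 3.44) = -55.83 / 63.3263 ≈ -0.882

-0.882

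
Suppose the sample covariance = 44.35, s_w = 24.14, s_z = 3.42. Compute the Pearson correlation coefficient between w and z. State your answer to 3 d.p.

0.537

r = Cov(w,z) / (s_w · s_z) = 44.35 / (24.14 × 3.42)
  = 44.35 / 82.5588 ≈ 0.537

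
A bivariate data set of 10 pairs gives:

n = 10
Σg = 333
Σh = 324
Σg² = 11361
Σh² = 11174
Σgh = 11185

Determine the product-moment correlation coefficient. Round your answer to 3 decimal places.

r = (nΣgh − ΣgΣh) / √[(nΣg² − (Σg)²)(nΣh² − (Σh)²)]
Numerator: 10×11185 − 333×324 = 3958
Denominator: √[(113610 − 110889)(111740 − 104976)] = √[2721 × 6764] = 4290.0867
r = 3958 / 4290.0867 ≈ 0.923

0.923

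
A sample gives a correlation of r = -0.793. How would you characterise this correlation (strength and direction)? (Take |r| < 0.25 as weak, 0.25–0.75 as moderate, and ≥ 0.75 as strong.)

r = -0.793 < 0 so the relationship is negative.
|r| = 0.793, which falls in the strong range.

strong negative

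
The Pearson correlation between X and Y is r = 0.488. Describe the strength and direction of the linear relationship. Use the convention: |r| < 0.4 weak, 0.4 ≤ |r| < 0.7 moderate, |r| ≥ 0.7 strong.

r = 0.488 > 0 so the relationship is positive.
|r| = 0.488, which falls in the moderate range.

moderate positive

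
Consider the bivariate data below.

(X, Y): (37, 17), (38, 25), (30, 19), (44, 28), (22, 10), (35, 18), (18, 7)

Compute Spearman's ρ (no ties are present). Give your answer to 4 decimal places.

Rank X: 5, 6, 3, 7, 2, 4, 1
Rank Y: 3, 6, 5, 7, 2, 4, 1
d = rank(X) − rank(Y): 2, 0, -2, 0, 0, 0, 0; Σd² = 8
ρ = 1 − 6Σd² / [n(n²−1)] = 1 − 6×8 / (7×48) = 1 − 48/336 ≈ 0.8571

0.8571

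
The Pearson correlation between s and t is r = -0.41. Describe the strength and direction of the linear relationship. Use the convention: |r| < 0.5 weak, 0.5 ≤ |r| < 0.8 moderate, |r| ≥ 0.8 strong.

r = -0.41 < 0 so the relationship is negative.
|r| = 0.41, which falls in the weak range.

weak negative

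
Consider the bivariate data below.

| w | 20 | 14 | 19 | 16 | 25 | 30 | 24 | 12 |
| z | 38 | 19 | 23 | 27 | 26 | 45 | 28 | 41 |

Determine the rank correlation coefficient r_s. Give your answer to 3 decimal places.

Rank w: 5, 2, 4, 3, 7, 8, 6, 1
Rank z: 6, 1, 2, 4, 3, 8, 5, 7
d = rank(w) − rank(z): -1, 1, 2, -1, 4, 0, 1, -6; Σd² = 60
ρ = 1 − 6Σd² / [n(n²−1)] = 1 − 6×60 / (8×63) = 1 − 360/504 ≈ 0.286

0.286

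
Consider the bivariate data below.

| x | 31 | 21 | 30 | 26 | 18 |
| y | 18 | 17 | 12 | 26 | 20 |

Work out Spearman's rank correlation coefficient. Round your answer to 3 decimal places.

-0.300

Rank x: 5, 2, 4, 3, 1
Rank y: 3, 2, 1, 5, 4
d = rank(x) − rank(y): 2, 0, 3, -2, -3; Σd² = 26
ρ = 1 − 6Σd² / [n(n²−1)] = 1 − 6×26 / (5×24) = 1 − 156/120 ≈ -0.300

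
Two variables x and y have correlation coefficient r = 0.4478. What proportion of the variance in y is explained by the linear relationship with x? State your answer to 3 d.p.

r² = (0.4478)² = 0.201

0.201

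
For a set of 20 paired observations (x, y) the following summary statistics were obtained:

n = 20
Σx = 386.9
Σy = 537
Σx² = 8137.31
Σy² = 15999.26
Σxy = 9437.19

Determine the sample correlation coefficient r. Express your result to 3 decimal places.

r = (nΣxy − ΣxΣy) / √[(nΣx² − (Σx)²)(nΣy² − (Σy)²)]
Numerator: 20×9437.19 − 386.9×537 = -19021.5
Denominator: √[(162746.2 − 149691.61)(319985.2 − 288369)] = √[13054.59 × 31616.2] = 20315.9181
r = -19021.5 / 20315.9181 ≈ -0.936

-0.936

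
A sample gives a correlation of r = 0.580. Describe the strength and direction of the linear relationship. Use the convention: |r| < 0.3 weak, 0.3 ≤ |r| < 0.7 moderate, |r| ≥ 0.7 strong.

r = 0.580 > 0 so the relationship is positive.
|r| = 0.580, which falls in the moderate range.

moderate positive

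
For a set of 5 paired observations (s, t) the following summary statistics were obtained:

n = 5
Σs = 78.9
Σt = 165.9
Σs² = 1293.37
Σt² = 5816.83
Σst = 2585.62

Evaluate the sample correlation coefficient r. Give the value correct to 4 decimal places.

r = (nΣst − ΣsΣt) / √[(nΣs² − (Σs)²)(nΣt² − (Σt)²)]
Numerator: 5×2585.62 − 78.9×165.9 = -161.41
Denominator: √[(6466.85 − 6225.21)(29084.15 − 27522.81)] = √[241.64 × 1561.34] = 614.2330
r = -161.41 / 614.2330 ≈ -0.2628

-0.2628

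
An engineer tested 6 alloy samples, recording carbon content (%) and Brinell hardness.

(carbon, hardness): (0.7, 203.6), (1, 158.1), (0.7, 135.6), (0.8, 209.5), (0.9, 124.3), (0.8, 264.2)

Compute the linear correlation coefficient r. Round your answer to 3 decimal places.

-0.262

n = 6, Σx = 4.9, Σy = 1095.3, Σx² = 4.07, Σy² = 213978.31, Σxy = 886.37
nΣxy − ΣxΣy = 5318.22 − 5366.97 = -48.75
nΣx² − (Σx)² = 24.42 − 24.01 = 0.41; nΣy² − (Σy)² = 1283869.86 − 1199682.09 = 84187.77
r = -48.75 / √(0.41 × 84187.77) = -48.75 / 185.7875 ≈ -0.262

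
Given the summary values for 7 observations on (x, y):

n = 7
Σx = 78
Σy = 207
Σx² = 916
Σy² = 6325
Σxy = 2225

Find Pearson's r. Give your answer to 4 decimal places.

r = (nΣxy − ΣxΣy) / √[(nΣx² − (Σx)²)(nΣy² − (Σy)²)]
Numerator: 7×2225 − 78×207 = -571
Denominator: √[(6412 − 6084)(44275 − 42849)] = √[328 × 1426] = 683.9064
r = -571 / 683.9064 ≈ -0.8349

-0.8349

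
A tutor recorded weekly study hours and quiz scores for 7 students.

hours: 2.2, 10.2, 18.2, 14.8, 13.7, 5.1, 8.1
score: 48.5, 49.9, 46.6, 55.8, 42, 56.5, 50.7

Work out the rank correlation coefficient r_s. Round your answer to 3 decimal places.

-0.321

Rank hours: 1, 4, 7, 6, 5, 2, 3
Rank score: 3, 4, 2, 6, 1, 7, 5
d = rank(hours) − rank(score): -2, 0, 5, 0, 4, -5, -2; Σd² = 74
ρ = 1 − 6Σd² / [n(n²−1)] = 1 − 6×74 / (7×48) = 1 − 444/336 ≈ -0.321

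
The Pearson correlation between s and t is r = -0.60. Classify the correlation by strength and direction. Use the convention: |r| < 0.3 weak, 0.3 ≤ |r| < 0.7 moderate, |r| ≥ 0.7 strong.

moderate negative

r = -0.60 < 0 so the relationship is negative.
|r| = 0.60, which falls in the moderate range.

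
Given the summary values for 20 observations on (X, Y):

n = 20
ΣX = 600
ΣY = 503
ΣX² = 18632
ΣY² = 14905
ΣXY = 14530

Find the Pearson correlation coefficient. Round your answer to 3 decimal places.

r = (nΣXY − ΣXΣY) / √[(nΣX² − (ΣX)²)(nΣY² − (ΣY)²)]
Numerator: 20×14530 − 600×503 = -11200
Denominator: √[(372640 − 360000)(298100 − 253009)] = √[12640 × 45091] = 23873.6306
r = -11200 / 23873.6306 ≈ -0.469

-0.469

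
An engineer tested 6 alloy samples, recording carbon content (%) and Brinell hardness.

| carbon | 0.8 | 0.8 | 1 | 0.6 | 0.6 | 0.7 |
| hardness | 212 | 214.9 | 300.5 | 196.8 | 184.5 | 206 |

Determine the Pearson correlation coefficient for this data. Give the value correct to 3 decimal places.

0.923

n = 6, Σx = 4.5, Σy = 1314.7, Σx² = 3.49, Σy² = 296632.75, Σxy = 1015
nΣxy − ΣxΣy = 6090 − 5916.15 = 173.85
nΣx² − (Σx)² = 20.94 − 20.25 = 0.69; nΣy² − (Σy)² = 1779796.5 − 1728436.09 = 51360.41
r = 173.85 / √(0.69 × 51360.41) = 173.85 / 188.2516 ≈ 0.923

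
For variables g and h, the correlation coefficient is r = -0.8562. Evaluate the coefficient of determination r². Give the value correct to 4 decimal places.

r² = (-0.8562)² = 0.7331

0.7331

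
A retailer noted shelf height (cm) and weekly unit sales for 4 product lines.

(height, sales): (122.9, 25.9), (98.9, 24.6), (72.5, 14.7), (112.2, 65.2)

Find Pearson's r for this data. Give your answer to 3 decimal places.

n = 4, Σx = 406.5, Σy = 130.4, Σx² = 42730.71, Σy² = 5743.1, Σxy = 13997.24
nΣxy − ΣxΣy = 55988.96 − 53007.6 = 2981.36
nΣx² − (Σx)² = 170922.84 − 165242.25 = 5680.59; nΣy² − (Σy)² = 22972.4 − 17004.16 = 5968.24
r = 2981.36 / √(5680.59 × 5968.24) = 2981.36 / 5822.6390 ≈ 0.512

0.512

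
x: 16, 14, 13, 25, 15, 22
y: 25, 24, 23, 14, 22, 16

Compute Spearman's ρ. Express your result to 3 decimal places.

Rank x: 4, 2, 1, 6, 3, 5
Rank y: 6, 5, 4, 1, 3, 2
d = rank(x) − rank(y): -2, -3, -3, 5, 0, 3; Σd² = 56
ρ = 1 − 6Σd² / [n(n²−1)] = 1 − 6×56 / (6×35) = 1 − 336/210 ≈ -0.600

-0.600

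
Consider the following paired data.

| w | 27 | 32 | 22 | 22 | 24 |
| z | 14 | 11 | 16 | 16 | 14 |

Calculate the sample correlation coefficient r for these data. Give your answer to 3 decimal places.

-0.966

n = 5, Σw = 127, Σz = 71, Σw² = 3297, Σz² = 1025, Σwz = 1770
nΣwz − ΣwΣz = 8850 − 9017 = -167
nΣw² − (Σw)² = 16485 − 16129 = 356; nΣz² − (Σz)² = 5125 − 5041 = 84
r = -167 / √(356 × 84) = -167 / 172.9277 ≈ -0.966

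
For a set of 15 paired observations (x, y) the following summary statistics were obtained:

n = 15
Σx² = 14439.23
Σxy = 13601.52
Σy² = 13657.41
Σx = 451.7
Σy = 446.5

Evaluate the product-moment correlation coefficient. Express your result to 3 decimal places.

0.281

r = (nΣxy − ΣxΣy) / √[(nΣx² − (Σx)²)(nΣy² − (Σy)²)]
Numerator: 15×13601.52 − 451.7×446.5 = 2338.75
Denominator: √[(216588.45 − 204032.89)(204861.15 − 199362.25)] = √[12555.56 × 5498.9] = 8309.1377
r = 2338.75 / 8309.1377 ≈ 0.281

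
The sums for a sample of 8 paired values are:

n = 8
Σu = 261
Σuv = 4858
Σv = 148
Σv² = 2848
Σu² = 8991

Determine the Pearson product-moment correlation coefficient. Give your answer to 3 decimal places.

r = (nΣuv − ΣuΣv) / √[(nΣu² − (Σu)²)(nΣv² − (Σv)²)]
Numerator: 8×4858 − 261×148 = 236
Denominator: √[(71928 − 68121)(22784 − 21904)] = √[3807 × 880] = 1830.3442
r = 236 / 1830.3442 ≈ 0.129

0.129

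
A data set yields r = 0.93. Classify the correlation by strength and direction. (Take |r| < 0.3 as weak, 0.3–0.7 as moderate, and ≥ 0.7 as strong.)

strong positive

r = 0.93 > 0 so the relationship is positive.
|r| = 0.93, which falls in the strong range.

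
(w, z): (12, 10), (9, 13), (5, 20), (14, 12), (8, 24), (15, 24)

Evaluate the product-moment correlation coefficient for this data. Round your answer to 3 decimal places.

-0.204

n = 6, Σw = 63, Σz = 103, Σw² = 735, Σz² = 1965, Σwz = 1057
nΣwz − ΣwΣz = 6342 − 6489 = -147
nΣw² − (Σw)² = 4410 − 3969 = 441; nΣz² − (Σz)² = 11790 − 10609 = 1181
r = -147 / √(441 × 1181) = -147 / 721.6793 ≈ -0.204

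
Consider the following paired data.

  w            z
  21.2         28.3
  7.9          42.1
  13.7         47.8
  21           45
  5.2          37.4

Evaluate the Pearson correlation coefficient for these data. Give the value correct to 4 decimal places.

-0.1844

n = 5, Σw = 69, Σz = 200.6, Σw² = 1167.58, Σz² = 8281.9, Σwz = 2726.89
nΣwz − ΣwΣz = 13634.45 − 13841.4 = -206.95
nΣw² − (Σw)² = 5837.9 − 4761 = 1076.9; nΣz² − (Σz)² = 41409.5 − 40240.36 = 1169.14
r = -206.95 / √(1076.9 × 1169.14) = -206.95 / 1122.0726 ≈ -0.1844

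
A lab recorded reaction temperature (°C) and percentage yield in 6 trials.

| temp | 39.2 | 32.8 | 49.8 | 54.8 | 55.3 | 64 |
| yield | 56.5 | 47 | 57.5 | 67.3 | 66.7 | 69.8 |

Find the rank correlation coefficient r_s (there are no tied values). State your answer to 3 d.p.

Rank temp: 2, 1, 3, 4, 5, 6
Rank yield: 2, 1, 3, 5, 4, 6
d = rank(temp) − rank(yield): 0, 0, 0, -1, 1, 0; Σd² = 2
ρ = 1 − 6Σd² / [n(n²−1)] = 1 − 6×2 / (6×35) = 1 − 12/210 ≈ 0.943

0.943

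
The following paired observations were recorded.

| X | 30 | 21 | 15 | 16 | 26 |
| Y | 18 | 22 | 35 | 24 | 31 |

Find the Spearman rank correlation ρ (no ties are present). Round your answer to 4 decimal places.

-0.7000

Rank X: 5, 3, 1, 2, 4
Rank Y: 1, 2, 5, 3, 4
d = rank(X) − rank(Y): 4, 1, -4, -1, 0; Σd² = 34
ρ = 1 − 6Σd² / [n(n²−1)] = 1 − 6×34 / (5×24) = 1 − 204/120 ≈ -0.7000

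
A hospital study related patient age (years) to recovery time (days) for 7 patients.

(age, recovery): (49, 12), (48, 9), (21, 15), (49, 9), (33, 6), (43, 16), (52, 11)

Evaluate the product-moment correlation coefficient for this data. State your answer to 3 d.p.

n = 7, Σx = 295, Σy = 78, Σx² = 13189, Σy² = 944, Σxy = 3234
nΣxy − ΣxΣy = 22638 − 23010 = -372
nΣx² − (Σx)² = 92323 − 87025 = 5298; nΣy² − (Σy)² = 6608 − 6084 = 524
r = -372 / √(5298 × 524) = -372 / 1666.1789 ≈ -0.223

-0.223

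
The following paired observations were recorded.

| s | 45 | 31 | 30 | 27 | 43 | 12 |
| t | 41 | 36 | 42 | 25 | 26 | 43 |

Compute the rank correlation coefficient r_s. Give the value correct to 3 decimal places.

-0.257

Rank s: 6, 4, 3, 2, 5, 1
Rank t: 4, 3, 5, 1, 2, 6
d = rank(s) − rank(t): 2, 1, -2, 1, 3, -5; Σd² = 44
ρ = 1 − 6Σd² / [n(n²−1)] = 1 − 6×44 / (6×35) = 1 − 264/210 ≈ -0.257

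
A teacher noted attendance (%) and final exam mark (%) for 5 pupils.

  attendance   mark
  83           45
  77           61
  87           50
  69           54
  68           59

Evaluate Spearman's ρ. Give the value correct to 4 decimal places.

-0.6000

Rank attendance: 4, 3, 5, 2, 1
Rank mark: 1, 5, 2, 3, 4
d = rank(attendance) − rank(mark): 3, -2, 3, -1, -3; Σd² = 32
ρ = 1 − 6Σd² / [n(n²−1)] = 1 − 6×32 / (5×24) = 1 − 192/120 ≈ -0.6000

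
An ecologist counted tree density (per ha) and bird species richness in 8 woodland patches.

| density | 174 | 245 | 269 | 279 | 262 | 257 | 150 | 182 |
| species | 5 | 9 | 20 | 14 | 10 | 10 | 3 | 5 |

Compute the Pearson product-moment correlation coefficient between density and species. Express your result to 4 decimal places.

0.8431

n = 8, Σx = 1818, Σy = 76, Σx² = 430820, Σy² = 936, Σxy = 18911
nΣxy − ΣxΣy = 151288 − 138168 = 13120
nΣx² − (Σx)² = 3446560 − 3305124 = 141436; nΣy² − (Σy)² = 7488 − 5776 = 1712
r = 13120 / √(141436 × 1712) = 13120 / 15560.7979 ≈ 0.8431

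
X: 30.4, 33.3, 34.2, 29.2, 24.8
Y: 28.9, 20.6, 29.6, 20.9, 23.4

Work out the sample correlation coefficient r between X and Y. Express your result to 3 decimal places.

0.288

n = 5, ΣX = 151.9, ΣY = 123.4, ΣX² = 4670.37, ΣY² = 3120.1, ΣXY = 3767.46
nΣXY − ΣXΣY = 18837.3 − 18744.46 = 92.84
nΣX² − (ΣX)² = 23351.85 − 23073.61 = 278.24; nΣY² − (ΣY)² = 15600.5 − 15227.56 = 372.94
r = 92.84 / √(278.24 × 372.94) = 92.84 / 322.1286 ≈ 0.288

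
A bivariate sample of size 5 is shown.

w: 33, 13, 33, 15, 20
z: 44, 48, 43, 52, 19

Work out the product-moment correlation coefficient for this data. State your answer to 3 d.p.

n = 5, Σw = 114, Σz = 206, Σw² = 2972, Σz² = 9154, Σwz = 4655
nΣwz − ΣwΣz = 23275 − 23484 = -209
nΣw² − (Σw)² = 14860 − 12996 = 1864; nΣz² − (Σz)² = 45770 − 42436 = 3334
r = -209 / √(1864 × 3334) = -209 / 2492.9051 ≈ -0.084

-0.084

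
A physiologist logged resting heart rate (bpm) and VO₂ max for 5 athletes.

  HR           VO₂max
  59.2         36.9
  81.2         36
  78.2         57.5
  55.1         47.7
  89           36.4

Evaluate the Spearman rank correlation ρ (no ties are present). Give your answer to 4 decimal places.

-0.6000

Rank HR: 2, 4, 3, 1, 5
Rank VO₂max: 3, 1, 5, 4, 2
d = rank(HR) − rank(VO₂max): -1, 3, -2, -3, 3; Σd² = 32
ρ = 1 − 6Σd² / [n(n²−1)] = 1 − 6×32 / (5×24) = 1 − 192/120 ≈ -0.6000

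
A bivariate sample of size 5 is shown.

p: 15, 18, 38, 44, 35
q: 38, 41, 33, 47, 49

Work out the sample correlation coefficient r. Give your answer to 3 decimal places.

n = 5, Σp = 150, Σq = 208, Σp² = 5154, Σq² = 8824, Σpq = 6345
nΣpq − ΣpΣq = 31725 − 31200 = 525
nΣp² − (Σp)² = 25770 − 22500 = 3270; nΣq² − (Σq)² = 44120 − 43264 = 856
r = 525 / √(3270 × 856) = 525 / 1673.0571 ≈ 0.314

0.314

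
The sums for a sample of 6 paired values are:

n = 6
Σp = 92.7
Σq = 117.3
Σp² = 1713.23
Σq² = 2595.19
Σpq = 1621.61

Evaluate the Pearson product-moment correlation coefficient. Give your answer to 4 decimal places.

r = (nΣpq − ΣpΣq) / √[(nΣp² − (Σp)²)(nΣq² − (Σq)²)]
Numerator: 6×1621.61 − 92.7×117.3 = -1144.05
Denominator: √[(10279.38 − 8593.29)(15571.14 − 13759.29)] = √[1686.09 × 1811.85] = 1747.8393
r = -1144.05 / 1747.8393 ≈ -0.6546

-0.6546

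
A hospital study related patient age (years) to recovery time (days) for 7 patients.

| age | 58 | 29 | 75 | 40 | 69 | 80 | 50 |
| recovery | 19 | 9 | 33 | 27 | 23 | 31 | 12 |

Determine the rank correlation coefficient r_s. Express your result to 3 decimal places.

0.750

Rank age: 4, 1, 6, 2, 5, 7, 3
Rank recovery: 3, 1, 7, 5, 4, 6, 2
d = rank(age) − rank(recovery): 1, 0, -1, -3, 1, 1, 1; Σd² = 14
ρ = 1 − 6Σd² / [n(n²−1)] = 1 − 6×14 / (7×48) = 1 − 84/336 ≈ 0.750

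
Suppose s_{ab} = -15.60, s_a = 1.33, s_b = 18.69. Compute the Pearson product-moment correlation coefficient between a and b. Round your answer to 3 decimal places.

-0.628

r = Cov(a,b) / (s_a · s_b) = -15.60 / (1.33 × 18.69)
  = -15.60 / 24.8577 ≈ -0.628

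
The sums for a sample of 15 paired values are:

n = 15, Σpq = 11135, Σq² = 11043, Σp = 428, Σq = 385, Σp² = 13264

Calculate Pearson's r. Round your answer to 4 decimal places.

0.1354

r = (nΣpq − ΣpΣq) / √[(nΣp² − (Σp)²)(nΣq² − (Σq)²)]
Numerator: 15×11135 − 428×385 = 2245
Denominator: √[(198960 − 183184)(165645 − 148225)] = √[15776 × 17420] = 16577.6331
r = 2245 / 16577.6331 ≈ 0.1354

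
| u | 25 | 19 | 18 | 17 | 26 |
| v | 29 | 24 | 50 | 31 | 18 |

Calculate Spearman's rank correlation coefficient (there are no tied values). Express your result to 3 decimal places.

-0.800

Rank u: 4, 3, 2, 1, 5
Rank v: 3, 2, 5, 4, 1
d = rank(u) − rank(v): 1, 1, -3, -3, 4; Σd² = 36
ρ = 1 − 6Σd² / [n(n²−1)] = 1 − 6×36 / (5×24) = 1 − 216/120 ≈ -0.800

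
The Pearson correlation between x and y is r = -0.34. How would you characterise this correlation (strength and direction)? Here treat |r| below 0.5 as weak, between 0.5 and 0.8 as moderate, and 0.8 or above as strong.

r = -0.34 < 0 so the relationship is negative.
|r| = 0.34, which falls in the weak range.

weak negative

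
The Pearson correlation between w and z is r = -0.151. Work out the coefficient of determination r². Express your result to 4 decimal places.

0.0228

r² = (-0.151)² = 0.0228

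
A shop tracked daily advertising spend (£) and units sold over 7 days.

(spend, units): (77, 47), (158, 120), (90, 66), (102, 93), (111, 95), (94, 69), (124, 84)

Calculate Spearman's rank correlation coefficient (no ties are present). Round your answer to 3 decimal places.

0.893

Rank spend: 1, 7, 2, 4, 5, 3, 6
Rank units: 1, 7, 2, 5, 6, 3, 4
d = rank(spend) − rank(units): 0, 0, 0, -1, -1, 0, 2; Σd² = 6
ρ = 1 − 6Σd² / [n(n²−1)] = 1 − 6×6 / (7×48) = 1 − 36/336 ≈ 0.893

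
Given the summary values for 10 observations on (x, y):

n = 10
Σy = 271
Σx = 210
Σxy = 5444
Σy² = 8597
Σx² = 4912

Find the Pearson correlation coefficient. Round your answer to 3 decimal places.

-0.311

r = (nΣxy − ΣxΣy) / √[(nΣx² − (Σx)²)(nΣy² − (Σy)²)]
Numerator: 10×5444 − 210×271 = -2470
Denominator: √[(49120 − 44100)(85970 − 73441)] = √[5020 × 12529] = 7930.6734
r = -2470 / 7930.6734 ≈ -0.311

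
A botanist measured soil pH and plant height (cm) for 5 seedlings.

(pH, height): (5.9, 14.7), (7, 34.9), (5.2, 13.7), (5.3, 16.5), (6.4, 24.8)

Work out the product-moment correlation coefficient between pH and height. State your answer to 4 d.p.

n = 5, Σx = 29.8, Σy = 104.6, Σx² = 179.9, Σy² = 2509.08, Σxy = 648.44
nΣxy − ΣxΣy = 3242.2 − 3117.08 = 125.12
nΣx² − (Σx)² = 899.5 − 888.04 = 11.46; nΣy² − (Σy)² = 12545.4 − 10941.16 = 1604.24
r = 125.12 / √(11.46 × 1604.24) = 125.12 / 135.5898 ≈ 0.9228

0.9228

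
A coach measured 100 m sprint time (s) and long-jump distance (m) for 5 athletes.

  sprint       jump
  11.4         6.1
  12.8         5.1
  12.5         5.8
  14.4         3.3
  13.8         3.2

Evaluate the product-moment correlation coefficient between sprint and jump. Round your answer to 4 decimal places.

-0.9408

n = 5, Σx = 64.9, Σy = 23.5, Σx² = 847.85, Σy² = 117.99, Σxy = 299
nΣxy − ΣxΣy = 1495 − 1525.15 = -30.15
nΣx² − (Σx)² = 4239.25 − 4212.01 = 27.24; nΣy² − (Σy)² = 589.95 − 552.25 = 37.7
r = -30.15 / √(27.24 × 37.7) = -30.15 / 32.0460 ≈ -0.9408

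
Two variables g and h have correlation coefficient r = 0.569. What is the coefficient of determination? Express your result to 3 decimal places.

0.324

r² = (0.569)² = 0.324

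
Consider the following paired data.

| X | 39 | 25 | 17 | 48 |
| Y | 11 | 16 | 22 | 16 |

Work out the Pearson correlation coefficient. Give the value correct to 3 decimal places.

-0.668

n = 4, ΣX = 129, ΣY = 65, ΣX² = 4739, ΣY² = 1117, ΣXY = 1971
nΣXY − ΣXΣY = 7884 − 8385 = -501
nΣX² − (ΣX)² = 18956 − 16641 = 2315; nΣY² − (ΣY)² = 4468 − 4225 = 243
r = -501 / √(2315 × 243) = -501 / 750.0300 ≈ -0.668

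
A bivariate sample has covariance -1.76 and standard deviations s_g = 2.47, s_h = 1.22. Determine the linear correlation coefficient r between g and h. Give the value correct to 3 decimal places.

r = Cov(g,h) / (s_g · s_h) = -1.76 / (2.47 × 1.22)
  = -1.76 / 3.0134 ≈ -0.584

-0.584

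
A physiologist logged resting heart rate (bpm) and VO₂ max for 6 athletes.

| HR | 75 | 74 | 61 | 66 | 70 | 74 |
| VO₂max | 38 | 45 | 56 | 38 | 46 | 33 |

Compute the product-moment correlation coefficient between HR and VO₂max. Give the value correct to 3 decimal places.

-0.682

n = 6, Σx = 420, Σy = 256, Σx² = 29554, Σy² = 11254, Σxy = 17766
nΣxy − ΣxΣy = 106596 − 107520 = -924
nΣx² − (Σx)² = 177324 − 176400 = 924; nΣy² − (Σy)² = 67524 − 65536 = 1988
r = -924 / √(924 × 1988) = -924 / 1355.3273 ≈ -0.682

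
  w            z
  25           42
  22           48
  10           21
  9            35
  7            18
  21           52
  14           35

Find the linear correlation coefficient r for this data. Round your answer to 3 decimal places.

0.844

n = 7, Σw = 108, Σz = 251, Σw² = 1976, Σz² = 9987, Σwz = 4339
nΣwz − ΣwΣz = 30373 − 27108 = 3265
nΣw² − (Σw)² = 13832 − 11664 = 2168; nΣz² − (Σz)² = 69909 − 63001 = 6908
r = 3265 / √(2168 × 6908) = 3265 / 3869.9540 ≈ 0.844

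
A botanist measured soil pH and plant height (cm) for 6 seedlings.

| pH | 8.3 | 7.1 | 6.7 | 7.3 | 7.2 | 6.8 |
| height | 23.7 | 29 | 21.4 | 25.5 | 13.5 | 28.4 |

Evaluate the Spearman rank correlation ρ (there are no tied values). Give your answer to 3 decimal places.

-0.086

Rank pH: 6, 3, 1, 5, 4, 2
Rank height: 3, 6, 2, 4, 1, 5
d = rank(pH) − rank(height): 3, -3, -1, 1, 3, -3; Σd² = 38
ρ = 1 − 6Σd² / [n(n²−1)] = 1 − 6×38 / (6×35) = 1 − 228/210 ≈ -0.086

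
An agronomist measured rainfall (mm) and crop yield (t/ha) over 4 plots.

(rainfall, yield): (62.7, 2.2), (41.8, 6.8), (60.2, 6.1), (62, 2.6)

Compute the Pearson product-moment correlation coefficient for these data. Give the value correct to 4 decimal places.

-0.7438

n = 4, Σx = 226.7, Σy = 17.7, Σx² = 13146.57, Σy² = 95.05, Σxy = 950.6
nΣxy − ΣxΣy = 3802.4 − 4012.59 = -210.19
nΣx² − (Σx)² = 52586.28 − 51392.89 = 1193.39; nΣy² − (Σy)² = 380.2 − 313.29 = 66.91
r = -210.19 / √(1193.39 × 66.91) = -210.19 / 282.5769 ≈ -0.7438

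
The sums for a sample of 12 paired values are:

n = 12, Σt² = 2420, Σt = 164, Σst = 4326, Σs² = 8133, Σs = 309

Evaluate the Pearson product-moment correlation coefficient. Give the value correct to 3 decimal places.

r = (nΣst − ΣsΣt) / √[(nΣs² − (Σs)²)(nΣt² − (Σt)²)]
Numerator: 12×4326 − 309×164 = 1236
Denominator: √[(97596 − 95481)(29040 − 26896)] = √[2115 × 2144] = 2129.4506
r = 1236 / 2129.4506 ≈ 0.580

0.580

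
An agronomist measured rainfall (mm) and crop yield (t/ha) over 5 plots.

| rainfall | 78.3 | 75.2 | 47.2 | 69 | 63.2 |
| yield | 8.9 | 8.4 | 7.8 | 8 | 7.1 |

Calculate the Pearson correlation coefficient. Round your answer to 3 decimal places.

0.632

n = 5, Σx = 332.9, Σy = 40.2, Σx² = 22769.01, Σy² = 325.02, Σxy = 2697.43
nΣxy − ΣxΣy = 13487.15 − 13382.58 = 104.57
nΣx² − (Σx)² = 113845.05 − 110822.41 = 3022.64; nΣy² − (Σy)² = 1625.1 − 1616.04 = 9.06
r = 104.57 / √(3022.64 × 9.06) = 104.57 / 165.4845 ≈ 0.632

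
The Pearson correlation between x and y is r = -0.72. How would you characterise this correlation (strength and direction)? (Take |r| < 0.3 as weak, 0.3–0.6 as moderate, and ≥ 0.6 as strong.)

r = -0.72 < 0 so the relationship is negative.
|r| = 0.72, which falls in the strong range.

strong negative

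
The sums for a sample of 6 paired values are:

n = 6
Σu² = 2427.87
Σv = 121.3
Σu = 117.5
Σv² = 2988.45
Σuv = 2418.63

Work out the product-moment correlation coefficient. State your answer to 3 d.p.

r = (nΣuv − ΣuΣv) / √[(nΣu² − (Σu)²)(nΣv² − (Σv)²)]
Numerator: 6×2418.63 − 117.5×121.3 = 259.03
Denominator: √[(14567.22 − 13806.25)(17930.7 − 14713.69)] = √[760.97 × 3217.01] = 1564.6239
r = 259.03 / 1564.6239 ≈ 0.166

0.166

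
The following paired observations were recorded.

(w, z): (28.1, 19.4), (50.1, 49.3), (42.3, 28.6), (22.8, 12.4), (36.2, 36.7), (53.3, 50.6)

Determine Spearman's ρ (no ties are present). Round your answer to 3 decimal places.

Rank w: 2, 5, 4, 1, 3, 6
Rank z: 2, 5, 3, 1, 4, 6
d = rank(w) − rank(z): 0, 0, 1, 0, -1, 0; Σd² = 2
ρ = 1 − 6Σd² / [n(n²−1)] = 1 − 6×2 / (6×35) = 1 − 12/210 ≈ 0.943

0.943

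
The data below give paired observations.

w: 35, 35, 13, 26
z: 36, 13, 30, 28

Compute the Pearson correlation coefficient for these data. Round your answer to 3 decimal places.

n = 4, Σw = 109, Σz = 107, Σw² = 3295, Σz² = 3149, Σwz = 2833
nΣwz − ΣwΣz = 11332 − 11663 = -331
nΣw² − (Σw)² = 13180 − 11881 = 1299; nΣz² − (Σz)² = 12596 − 11449 = 1147
r = -331 / √(1299 × 1147) = -331 / 1220.6363 ≈ -0.271

-0.271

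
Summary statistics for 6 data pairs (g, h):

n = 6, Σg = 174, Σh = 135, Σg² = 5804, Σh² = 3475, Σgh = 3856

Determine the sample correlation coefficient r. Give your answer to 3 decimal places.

-0.102

r = (nΣgh − ΣgΣh) / √[(nΣg² − (Σg)²)(nΣh² − (Σh)²)]
Numerator: 6×3856 − 174×135 = -354
Denominator: √[(34824 − 30276)(20850 − 18225)] = √[4548 × 2625] = 3455.2135
r = -354 / 3455.2135 ≈ -0.102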